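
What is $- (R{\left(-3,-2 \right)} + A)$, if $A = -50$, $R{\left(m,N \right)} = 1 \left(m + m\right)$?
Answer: $56$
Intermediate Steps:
$R{\left(m,N \right)} = 2 m$ ($R{\left(m,N \right)} = 1 \cdot 2 m = 2 m$)
$- (R{\left(-3,-2 \right)} + A) = - (2 \left(-3\right) - 50) = - (-6 - 50) = \left(-1\right) \left(-56\right) = 56$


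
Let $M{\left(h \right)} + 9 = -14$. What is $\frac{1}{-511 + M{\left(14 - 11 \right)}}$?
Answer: $- \frac{1}{534} \approx -0.0018727$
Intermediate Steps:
$M{\left(h \right)} = -23$ ($M{\left(h \right)} = -9 - 14 = -23$)
$\frac{1}{-511 + M{\left(14 - 11 \right)}} = \frac{1}{-511 - 23} = \frac{1}{-534} = - \frac{1}{534}$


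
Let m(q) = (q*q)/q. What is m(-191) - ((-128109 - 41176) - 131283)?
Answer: 300377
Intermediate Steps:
m(q) = q (m(q) = q²/q = q)
m(-191) - ((-128109 - 41176) - 131283) = -191 - ((-128109 - 41176) - 131283) = -191 - (-169285 - 131283) = -191 - 1*(-300568) = -191 + 300568 = 300377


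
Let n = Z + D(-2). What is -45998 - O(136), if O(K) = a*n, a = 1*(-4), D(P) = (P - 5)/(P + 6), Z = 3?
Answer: -45993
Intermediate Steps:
D(P) = (-5 + P)/(6 + P)
n = 5/4 (n = 3 + (-5 - 2)/(6 - 2) = 3 - 7/4 = 5/4 ≈ 1.2500)
a = -4
O(K) = -5 (O(K) = -4*5/4 = -5)
-45998 - O(136) = -45998 - 1*(-5) = -45998 + 5 = -45993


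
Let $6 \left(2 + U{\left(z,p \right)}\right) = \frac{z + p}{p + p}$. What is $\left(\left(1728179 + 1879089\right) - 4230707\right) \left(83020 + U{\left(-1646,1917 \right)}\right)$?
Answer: $- \frac{132290038925953}{2556} \approx -5.1757 \cdot 10^{10}$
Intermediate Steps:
$U{\left(z,p \right)} = -2 + \frac{p + z}{12 p}$ ($U{\left(z,p \right)} = -2 + \frac{\left(z + p\right) \frac{1}{p + p}}{6} = -2 + \frac{\left(p + z\right) \frac{1}{2 p}}{6} = -2 + \frac{\frac{1}{2} \frac{1}{p} \left(p + z\right)}{6} = -2 + \frac{p + z}{12 p}$)
$\left(\left(1728179 + 1879089\right) - 4230707\right) \left(83020 + U{\left(-1646,1917 \right)}\right) = \left(\left(1728179 + 1879089\right) - 4230707\right) \left(83020 + \frac{-1646 - 44091}{12 \cdot 1917}\right) = \left(3607268 - 4230707\right) \left(83020 + \frac{1}{12} \cdot \frac{1}{1917} \left(-1646 - 44091\right)\right) = - 623439 \left(83020 + \frac{1}{12} \cdot \frac{1}{1917} \left(-45737\right)\right) = - 623439 \left(83020 - \frac{45737}{23004}\right) = \left(-623439\right) \frac{1909746343}{23004} = - \frac{132290038925953}{2556}$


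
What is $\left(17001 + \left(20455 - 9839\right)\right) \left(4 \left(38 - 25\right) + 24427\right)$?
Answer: $676036543$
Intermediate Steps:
$\left(17001 + \left(20455 - 9839\right)\right) \left(4 \left(38 - 25\right) + 24427\right) = \left(17001 + \left(20455 - 9839\right)\right) \left(4 \cdot 13 + 24427\right) = \left(17001 + 10616\right) \left(52 + 24427\right) = 27617 \cdot 24479 = 676036543$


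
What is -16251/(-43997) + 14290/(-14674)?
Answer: -195124978/322805989 ≈ -0.60447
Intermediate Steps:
-16251/(-43997) + 14290/(-14674) = -16251*(-1/43997) + 14290*(-1/14674) = 16251/43997 - 7145/7337 = -195124978/322805989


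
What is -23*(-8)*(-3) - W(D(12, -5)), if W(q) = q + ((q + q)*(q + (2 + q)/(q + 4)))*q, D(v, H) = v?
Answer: -4272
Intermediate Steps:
W(q) = q + 2*q²*(q + (2 + q)/(4 + q)) (W(q) = q + ((2*q)*(q + (2 + q)/(4 + q)))*q = q + (2*q*(q + (2 + q)/(4 + q)))*q = q + 2*q²*(q + (2 + q)/(4 + q)))
-23*(-8)*(-3) - W(D(12, -5)) = -23*(-8)*(-3) - 12*(4 + 2*12³ + 5*12 + 10*12²)/(4 + 12) = 184*(-3) - 12*(4 + 2*1728 + 60 + 10*144)/16 = -552 - 12*(4 + 3456 + 60 + 1440)/16 = -552 - 12*4960/16 = -552 - 1*3720 = -552 - 3720 = -4272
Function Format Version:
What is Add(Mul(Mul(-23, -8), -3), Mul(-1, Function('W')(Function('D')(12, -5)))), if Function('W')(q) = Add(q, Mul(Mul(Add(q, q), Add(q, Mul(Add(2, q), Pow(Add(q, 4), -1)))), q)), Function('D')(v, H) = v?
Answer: -4272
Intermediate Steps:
Function('W')(q) = Add(q, Mul(2, Pow(q, 2), Add(q, Mul(Pow(Add(4, q), -1), Add(2, q))))) (Function('W')(q) = Add(q, Mul(Mul(Mul(2, q), Add(q, Mul(Add(2, q), Pow(Add(4, q), -1)))), q)) = Add(q, Mul(Mul(Mul(2, q), Add(q, Mul(Pow(Add(4, q), -1), Add(2, q)))), q)) = Add(q, Mul(Mul(2, q, Add(q, Mul(Pow(Add(4, q), -1), Add(2, q)))), q)) = Add(q, Mul(2, Pow(q, 2), Add(q, Mul(Pow(Add(4, q), -1), Add(2, q))))))
Add(Mul(Mul(-23, -8), -3), Mul(-1, Function('W')(Function('D')(12, -5)))) = Add(Mul(Mul(-23, -8), -3), Mul(-1, Mul(12, Pow(Add(4, 12), -1), Add(4, Mul(2, Pow(12, 3)), Mul(5, 12), Mul(10, Pow(12, 2)))))) = Add(Mul(184, -3), Mul(-1, Mul(12, Pow(16, -1), Add(4, Mul(2, 1728), 60, Mul(10, 144))))) = Add(-552, Mul(-1, Mul(12, Rational(1, 16), Add(4, 3456, 60, 1440)))) = Add(-552, Mul(-1, Mul(12, Rational(1, 16), 4960))) = Add(-552, Mul(-1, 3720)) = Add(-552, -3720) = -4272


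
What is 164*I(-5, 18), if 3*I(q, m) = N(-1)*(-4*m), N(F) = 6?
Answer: -23616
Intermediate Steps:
I(q, m) = -8*m (I(q, m) = (6*(-4*m))/3 = (-24*m)/3 = -8*m)
164*I(-5, 18) = 164*(-8*18) = 164*(-144) = -23616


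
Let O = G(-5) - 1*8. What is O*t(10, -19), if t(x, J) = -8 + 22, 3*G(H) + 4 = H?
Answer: -154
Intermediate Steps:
G(H) = -4/3 + H/3
t(x, J) = 14
O = -11 (O = (-4/3 + (1/3)*(-5)) - 1*8 = (-4/3 - 5/3) - 8 = -3 - 8 = -11)
O*t(10, -19) = -11*14 = -154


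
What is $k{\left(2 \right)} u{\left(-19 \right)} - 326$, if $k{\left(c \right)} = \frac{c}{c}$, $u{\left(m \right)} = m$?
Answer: $-345$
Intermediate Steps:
$k{\left(c \right)} = 1$
$k{\left(2 \right)} u{\left(-19 \right)} - 326 = 1 \left(-19\right) - 326 = -19 - 326 = -345$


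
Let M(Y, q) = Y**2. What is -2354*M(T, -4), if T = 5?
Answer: -58850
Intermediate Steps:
-2354*M(T, -4) = -2354*5**2 = -2354*25 = -58850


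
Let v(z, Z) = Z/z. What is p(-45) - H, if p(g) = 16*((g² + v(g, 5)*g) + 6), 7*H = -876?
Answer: 228908/7 ≈ 32701.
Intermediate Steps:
H = -876/7 (H = (⅐)*(-876) = -876/7 ≈ -125.14)
p(g) = 176 + 16*g² (p(g) = 16*((g² + (5/g)*g) + 6) = 16*((g² + 5) + 6) = 16*((5 + g²) + 6) = 16*(11 + g²) = 176 + 16*g²)
p(-45) - H = (176 + 16*(-45)²) - 1*(-876/7) = (176 + 16*2025) + 876/7 = (176 + 32400) + 876/7 = 32576 + 876/7 = 228908/7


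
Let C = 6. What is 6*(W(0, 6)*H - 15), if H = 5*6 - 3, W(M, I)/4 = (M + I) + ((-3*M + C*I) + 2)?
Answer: 28422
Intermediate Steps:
W(M, I) = 8 - 8*M + 28*I (W(M, I) = 4*((M + I) + ((-3*M + 6*I) + 2)) = 4*((I + M) + (2 - 3*M + 6*I)) = 4*(2 - 2*M + 7*I) = 8 - 8*M + 28*I)
H = 27 (H = 30 - 3 = 27)
6*(W(0, 6)*H - 15) = 6*((8 - 8*0 + 28*6)*27 - 15) = 6*((8 + 0 + 168)*27 - 15) = 6*(176*27 - 15) = 6*(4752 - 15) = 6*4737 = 28422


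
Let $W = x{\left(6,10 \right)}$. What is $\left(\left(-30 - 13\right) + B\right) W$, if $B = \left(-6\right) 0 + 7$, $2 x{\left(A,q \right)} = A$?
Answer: $-108$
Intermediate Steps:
$x{\left(A,q \right)} = \frac{A}{2}$
$B = 7$ ($B = 0 + 7 = 7$)
$W = 3$ ($W = \frac{1}{2} \cdot 6 = 3$)
$\left(\left(-30 - 13\right) + B\right) W = \left(\left(-30 - 13\right) + 7\right) 3 = \left(-43 + 7\right) 3 = \left(-36\right) 3 = -108$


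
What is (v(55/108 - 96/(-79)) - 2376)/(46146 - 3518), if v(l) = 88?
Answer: -572/10657 ≈ -0.053674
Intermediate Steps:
(v(55/108 - 96/(-79)) - 2376)/(46146 - 3518) = (88 - 2376)/(46146 - 3518) = -2288/42628 = -2288*1/42628 = -572/10657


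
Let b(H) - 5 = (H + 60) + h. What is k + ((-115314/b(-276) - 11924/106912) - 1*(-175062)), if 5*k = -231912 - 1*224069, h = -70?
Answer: 3164805343527/37552840 ≈ 84276.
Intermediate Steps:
k = -455981/5 (k = (-231912 - 1*224069)/5 = (-231912 - 224069)/5 = (1/5)*(-455981) = -455981/5 ≈ -91196.)
b(H) = -5 + H (b(H) = 5 + ((H + 60) - 70) = 5 + ((60 + H) - 70) = 5 + (-10 + H) = -5 + H)
k + ((-115314/b(-276) - 11924/106912) - 1*(-175062)) = -455981/5 + ((-115314/(-5 - 276) - 11924/106912) - 1*(-175062)) = -455981/5 + ((-115314/(-281) - 11924*1/106912) + 175062) = -455981/5 + ((-115314*(-1/281) - 2981/26728) + 175062) = -455981/5 + ((115314/281 - 2981/26728) + 175062) = -455981/5 + (3081274931/7510568 + 175062) = -455981/5 + 1317896330147/7510568 = 3164805343527/37552840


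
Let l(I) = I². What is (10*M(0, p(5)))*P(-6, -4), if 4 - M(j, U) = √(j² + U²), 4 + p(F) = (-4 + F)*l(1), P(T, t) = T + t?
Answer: -100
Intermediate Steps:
p(F) = -8 + F (p(F) = -4 + (-4 + F)*1² = -4 + (-4 + F)*1 = -4 + (-4 + F) = -8 + F)
M(j, U) = 4 - √(U² + j²) (M(j, U) = 4 - √(j² + U²) = 4 - √(U² + j²))
(10*M(0, p(5)))*P(-6, -4) = (10*(4 - √((-8 + 5)² + 0²)))*(-6 - 4) = (10*(4 - √((-3)² + 0)))*(-10) = (10*(4 - √(9 + 0)))*(-10) = (10*(4 - √9))*(-10) = (10*(4 - 1*3))*(-10) = (10*(4 - 3))*(-10) = (10*1)*(-10) = 10*(-10) = -100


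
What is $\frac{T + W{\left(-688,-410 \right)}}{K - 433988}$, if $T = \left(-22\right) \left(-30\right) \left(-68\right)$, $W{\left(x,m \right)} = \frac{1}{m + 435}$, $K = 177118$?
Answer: $\frac{1121999}{6421750} \approx 0.17472$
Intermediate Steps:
$W{\left(x,m \right)} = \frac{1}{435 + m}$
$T = -44880$ ($T = 660 \left(-68\right) = -44880$)
$\frac{T + W{\left(-688,-410 \right)}}{K - 433988} = \frac{-44880 + \frac{1}{435 - 410}}{177118 - 433988} = \frac{-44880 + \frac{1}{25}}{-256870} = \left(-44880 + \frac{1}{25}\right) \left(- \frac{1}{256870}\right) = \left(- \frac{1121999}{25}\right) \left(- \frac{1}{256870}\right) = \frac{1121999}{6421750}$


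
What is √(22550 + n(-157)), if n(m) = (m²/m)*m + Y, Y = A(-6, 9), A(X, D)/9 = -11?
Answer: 10*√471 ≈ 217.03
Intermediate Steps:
A(X, D) = -99 (A(X, D) = 9*(-11) = -99)
Y = -99
n(m) = -99 + m² (n(m) = (m²/m)*m - 99 = m*m - 99 = m² - 99 = -99 + m²)
√(22550 + n(-157)) = √(22550 + (-99 + (-157)²)) = √(22550 + (-99 + 24649)) = √(22550 + 24550) = √47100 = 10*√471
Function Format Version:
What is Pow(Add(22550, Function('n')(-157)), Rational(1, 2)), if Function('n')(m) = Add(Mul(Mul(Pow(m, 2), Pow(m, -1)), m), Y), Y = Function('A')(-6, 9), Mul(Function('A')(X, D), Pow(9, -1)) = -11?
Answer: Mul(10, Pow(471, Rational(1, 2))) ≈ 217.03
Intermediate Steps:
Function('A')(X, D) = -99 (Function('A')(X, D) = Mul(9, -11) = -99)
Y = -99
Function('n')(m) = Add(-99, Pow(m, 2)) (Function('n')(m) = Add(Mul(Mul(Pow(m, 2), Pow(m, -1)), m), -99) = Add(Mul(m, m), -99) = Add(Pow(m, 2), -99) = Add(-99, Pow(m, 2)))
Pow(Add(22550, Function('n')(-157)), Rational(1, 2)) = Pow(Add(22550, Add(-99, Pow(-157, 2))), Rational(1, 2)) = Pow(Add(22550, Add(-99, 24649)), Rational(1, 2)) = Pow(Add(22550, 24550), Rational(1, 2)) = Pow(47100, Rational(1, 2)) = Mul(10, Pow(471, Rational(1, 2)))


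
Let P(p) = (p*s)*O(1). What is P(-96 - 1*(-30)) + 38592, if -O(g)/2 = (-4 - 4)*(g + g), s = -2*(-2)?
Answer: 30144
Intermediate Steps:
s = 4
O(g) = 32*g (O(g) = -2*(-4 - 4)*(g + g) = -(-16)*2*g = -(-32)*g = 32*g)
P(p) = 128*p (P(p) = (p*4)*(32*1) = (4*p)*32 = 128*p)
P(-96 - 1*(-30)) + 38592 = 128*(-96 - 1*(-30)) + 38592 = 128*(-96 + 30) + 38592 = 128*(-66) + 38592 = -8448 + 38592 = 30144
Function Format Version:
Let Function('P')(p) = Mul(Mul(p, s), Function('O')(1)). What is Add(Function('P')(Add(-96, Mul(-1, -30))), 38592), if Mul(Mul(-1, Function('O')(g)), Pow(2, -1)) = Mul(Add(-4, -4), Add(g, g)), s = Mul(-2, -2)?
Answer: 30144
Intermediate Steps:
s = 4
Function('O')(g) = Mul(32, g) (Function('O')(g) = Mul(-2, Mul(Add(-4, -4), Add(g, g))) = Mul(-2, Mul(-8, Mul(2, g))) = Mul(-2, Mul(-16, g)) = Mul(32, g))
Function('P')(p) = Mul(128, p) (Function('P')(p) = Mul(Mul(p, 4), Mul(32, 1)) = Mul(Mul(4, p), 32) = Mul(128, p))
Add(Function('P')(Add(-96, Mul(-1, -30))), 38592) = Add(Mul(128, Add(-96, Mul(-1, -30))), 38592) = Add(Mul(128, Add(-96, 30)), 38592) = Add(Mul(128, -66), 38592) = Add(-8448, 38592) = 30144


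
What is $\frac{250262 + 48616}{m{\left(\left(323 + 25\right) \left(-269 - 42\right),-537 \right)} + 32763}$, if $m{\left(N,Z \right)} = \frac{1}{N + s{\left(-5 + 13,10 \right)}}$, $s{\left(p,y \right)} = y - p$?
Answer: $\frac{32346370428}{3545808437} \approx 9.1224$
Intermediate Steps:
$m{\left(N,Z \right)} = \frac{1}{2 + N}$ ($m{\left(N,Z \right)} = \frac{1}{N + \left(10 - \left(-5 + 13\right)\right)} = \frac{1}{N + \left(10 - 8\right)} = \frac{1}{N + 2} = \frac{1}{2 + N}$)
$\frac{250262 + 48616}{m{\left(\left(323 + 25\right) \left(-269 - 42\right),-537 \right)} + 32763} = \frac{250262 + 48616}{\frac{1}{2 + \left(323 + 25\right) \left(-269 - 42\right)} + 32763} = \frac{298878}{\frac{1}{2 + 348 \left(-311\right)} + 32763} = \frac{298878}{\frac{1}{2 - 108228} + 32763} = \frac{298878}{\frac{1}{-108226} + 32763} = \frac{298878}{- \frac{1}{108226} + 32763} = \frac{298878}{\frac{3545808437}{108226}} = 298878 \cdot \frac{108226}{3545808437} = \frac{32346370428}{3545808437}$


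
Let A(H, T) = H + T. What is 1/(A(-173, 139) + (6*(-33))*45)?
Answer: -1/8944 ≈ -0.00011181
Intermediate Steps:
1/(A(-173, 139) + (6*(-33))*45) = 1/((-173 + 139) + (6*(-33))*45) = 1/(-34 - 198*45) = 1/(-34 - 8910) = 1/(-8944) = -1/8944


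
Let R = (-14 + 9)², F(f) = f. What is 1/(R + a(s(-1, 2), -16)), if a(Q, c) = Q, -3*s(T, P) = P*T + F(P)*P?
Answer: 3/73 ≈ 0.041096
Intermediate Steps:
s(T, P) = -P²/3 - P*T/3 (s(T, P) = -(P*T + P*P)/3 = -(P*T + P²)/3 = -(P² + P*T)/3 = -P²/3 - P*T/3)
R = 25 (R = (-5)² = 25)
1/(R + a(s(-1, 2), -16)) = 1/(25 - ⅓*2*(2 - 1)) = 1/(25 - ⅓*2*1) = 1/(25 - ⅔) = 1/(73/3) = 3/73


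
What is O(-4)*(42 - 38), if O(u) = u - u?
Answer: 0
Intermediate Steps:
O(u) = 0
O(-4)*(42 - 38) = 0*(42 - 38) = 0*4 = 0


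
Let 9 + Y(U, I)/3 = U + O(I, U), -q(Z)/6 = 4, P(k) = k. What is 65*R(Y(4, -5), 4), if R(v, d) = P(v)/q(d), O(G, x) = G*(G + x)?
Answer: 0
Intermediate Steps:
q(Z) = -24 (q(Z) = -6*4 = -24)
Y(U, I) = -27 + 3*U + 3*I*(I + U) (Y(U, I) = -27 + 3*(U + I*(I + U)) = -27 + (3*U + 3*I*(I + U)) = -27 + 3*U + 3*I*(I + U))
R(v, d) = -v/24 (R(v, d) = v/(-24) = v*(-1/24) = -v/24)
65*R(Y(4, -5), 4) = 65*(-(-27 + 3*4 + 3*(-5)*(-5 + 4))/24) = 65*(-(-27 + 12 + 3*(-5)*(-1))/24) = 65*(-(-27 + 12 + 15)/24) = 65*(-1/24*0) = 65*0 = 0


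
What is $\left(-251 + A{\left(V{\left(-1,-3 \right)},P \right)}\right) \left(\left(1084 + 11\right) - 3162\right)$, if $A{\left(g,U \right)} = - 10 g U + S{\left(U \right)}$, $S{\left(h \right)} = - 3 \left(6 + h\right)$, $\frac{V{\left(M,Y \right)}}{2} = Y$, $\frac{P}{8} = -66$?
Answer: $62764455$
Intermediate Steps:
$P = -528$ ($P = 8 \left(-66\right) = -528$)
$V{\left(M,Y \right)} = 2 Y$
$S{\left(h \right)} = -18 - 3 h$
$A{\left(g,U \right)} = -18 - 3 U - 10 U g$ ($A{\left(g,U \right)} = - 10 g U - \left(18 + 3 U\right) = - 10 U g - \left(18 + 3 U\right) = -18 - 3 U - 10 U g$)
$\left(-251 + A{\left(V{\left(-1,-3 \right)},P \right)}\right) \left(\left(1084 + 11\right) - 3162\right) = \left(-251 - \left(-1566 - 10560 \left(-3\right)\right)\right) \left(\left(1084 + 11\right) - 3162\right) = \left(-251 - \left(-1566 + 31680\right)\right) \left(1095 - 3162\right) = \left(-251 - 30114\right) \left(-2067\right) = \left(-30365\right) \left(-2067\right) = 62764455$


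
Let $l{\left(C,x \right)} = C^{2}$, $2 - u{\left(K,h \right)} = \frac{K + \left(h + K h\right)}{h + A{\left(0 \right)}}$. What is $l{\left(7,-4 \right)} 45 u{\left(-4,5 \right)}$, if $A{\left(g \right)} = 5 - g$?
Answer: $\frac{17199}{2} \approx 8599.5$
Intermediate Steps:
$u{\left(K,h \right)} = 2 - \frac{K + h + K h}{5 + h}$ ($u{\left(K,h \right)} = 2 - \frac{K + \left(h + K h\right)}{h + \left(5 - 0\right)} = 2 - \frac{K + h + K h}{h + \left(5 + 0\right)} = 2 - \frac{K + h + K h}{h + 5} = 2 - \frac{K + h + K h}{5 + h}$)
$l{\left(7,-4 \right)} 45 u{\left(-4,5 \right)} = 7^{2} \cdot 45 \frac{10 + 5 - -4 - \left(-4\right) 5}{5 + 5} = 49 \cdot 45 \frac{10 + 5 + 4 + 20}{10} = 2205 \cdot \frac{1}{10} \cdot 39 = 2205 \cdot \frac{39}{10} = \frac{17199}{2}$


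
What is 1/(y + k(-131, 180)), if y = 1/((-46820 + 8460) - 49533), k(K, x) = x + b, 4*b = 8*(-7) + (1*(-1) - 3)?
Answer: 87893/14502344 ≈ 0.0060606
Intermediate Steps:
b = -15 (b = (8*(-7) + (1*(-1) - 3))/4 = (-56 + (-1 - 3))/4 = (-56 - 4)/4 = (¼)*(-60) = -15)
k(K, x) = -15 + x (k(K, x) = x - 15 = -15 + x)
y = -1/87893 (y = 1/(-38360 - 49533) = 1/(-87893) = -1/87893 ≈ -1.1377e-5)
1/(y + k(-131, 180)) = 1/(-1/87893 + (-15 + 180)) = 1/(-1/87893 + 165) = 1/(14502344/87893) = 87893/14502344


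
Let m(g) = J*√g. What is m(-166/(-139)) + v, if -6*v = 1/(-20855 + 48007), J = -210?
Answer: -1/162912 - 210*√23074/139 ≈ -229.49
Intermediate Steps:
m(g) = -210*√g
v = -1/162912 (v = -1/(6*(-20855 + 48007)) = -⅙/27152 = -⅙*1/27152 = -1/162912 ≈ -6.1383e-6)
m(-166/(-139)) + v = -210*√166*√(-1/(-139)) - 1/162912 = -210*√23074/139 - 1/162912 = -1/162912 - 210*√23074/139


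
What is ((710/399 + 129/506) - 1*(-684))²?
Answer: 19183974917775529/40761187236 ≈ 4.7064e+5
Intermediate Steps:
((710/399 + 129/506) - 1*(-684))² = ((710*(1/399) + 129*(1/506)) + 684)² = ((710/399 + 129/506) + 684)² = (410731/201894 + 684)² = (138506227/201894)² = 19183974917775529/40761187236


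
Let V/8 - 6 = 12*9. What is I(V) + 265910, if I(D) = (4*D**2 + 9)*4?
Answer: 13573850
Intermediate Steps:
V = 912 (V = 48 + 8*(12*9) = 48 + 8*108 = 48 + 864 = 912)
I(D) = 36 + 16*D**2 (I(D) = (9 + 4*D**2)*4 = 36 + 16*D**2)
I(V) + 265910 = (36 + 16*912**2) + 265910 = (36 + 16*831744) + 265910 = (36 + 13307904) + 265910 = 13307940 + 265910 = 13573850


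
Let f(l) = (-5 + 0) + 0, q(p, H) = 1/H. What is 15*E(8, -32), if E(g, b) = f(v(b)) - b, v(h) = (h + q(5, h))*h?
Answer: 405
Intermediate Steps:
v(h) = h*(h + 1/h) (v(h) = (h + 1/h)*h = h*(h + 1/h))
f(l) = -5 (f(l) = -5 + 0 = -5)
E(g, b) = -5 - b
15*E(8, -32) = 15*(-5 - 1*(-32)) = 15*(-5 + 32) = 15*27 = 405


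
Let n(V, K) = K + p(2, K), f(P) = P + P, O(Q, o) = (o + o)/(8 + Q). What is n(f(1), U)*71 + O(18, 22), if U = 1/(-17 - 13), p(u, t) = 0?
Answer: -263/390 ≈ -0.67436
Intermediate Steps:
O(Q, o) = 2*o/(8 + Q) (O(Q, o) = (2*o)/(8 + Q) = 2*o/(8 + Q))
f(P) = 2*P
U = -1/30 (U = 1/(-30) = -1/30 ≈ -0.033333)
n(V, K) = K (n(V, K) = K + 0 = K)
n(f(1), U)*71 + O(18, 22) = -1/30*71 + 2*22/(8 + 18) = -71/30 + 2*22/26 = -71/30 + 2*22*(1/26) = -71/30 + 22/13 = -263/390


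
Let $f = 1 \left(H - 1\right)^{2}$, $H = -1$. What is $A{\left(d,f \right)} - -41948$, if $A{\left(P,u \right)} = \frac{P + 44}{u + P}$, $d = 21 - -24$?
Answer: $\frac{2055541}{49} \approx 41950.0$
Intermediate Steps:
$d = 45$ ($d = 21 + 24 = 45$)
$f = 4$ ($f = 1 \left(-1 - 1\right)^{2} = 1 \left(-2\right)^{2} = 1 \cdot 4 = 4$)
$A{\left(P,u \right)} = \frac{44 + P}{P + u}$
$A{\left(d,f \right)} - -41948 = \frac{44 + 45}{45 + 4} - -41948 = \frac{1}{49} \cdot 89 + 41948 = \frac{89}{49} + 41948 = \frac{2055541}{49}$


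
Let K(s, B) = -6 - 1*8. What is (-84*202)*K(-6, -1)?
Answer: 237552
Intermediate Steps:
K(s, B) = -14 (K(s, B) = -6 - 8 = -14)
(-84*202)*K(-6, -1) = -84*202*(-14) = -16968*(-14) = 237552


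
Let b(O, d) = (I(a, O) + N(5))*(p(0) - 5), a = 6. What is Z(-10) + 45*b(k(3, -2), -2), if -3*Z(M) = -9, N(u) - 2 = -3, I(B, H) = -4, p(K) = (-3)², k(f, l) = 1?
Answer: -897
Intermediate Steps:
p(K) = 9
N(u) = -1 (N(u) = 2 - 3 = -1)
Z(M) = 3 (Z(M) = -⅓*(-9) = 3)
b(O, d) = -20 (b(O, d) = (-4 - 1)*(9 - 5) = -5*4 = -20)
Z(-10) + 45*b(k(3, -2), -2) = 3 + 45*(-20) = 3 - 900 = -897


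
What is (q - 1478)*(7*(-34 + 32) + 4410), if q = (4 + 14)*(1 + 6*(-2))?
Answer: -7367696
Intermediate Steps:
q = -198 (q = 18*(1 - 12) = 18*(-11) = -198)
(q - 1478)*(7*(-34 + 32) + 4410) = (-198 - 1478)*(7*(-34 + 32) + 4410) = -1676*(7*(-2) + 4410) = -1676*(-14 + 4410) = -1676*4396 = -7367696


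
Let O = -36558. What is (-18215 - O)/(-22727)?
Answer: -18343/22727 ≈ -0.80710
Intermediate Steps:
(-18215 - O)/(-22727) = (-18215 - 1*(-36558))/(-22727) = (-18215 + 36558)*(-1/22727) = 18343*(-1/22727) = -18343/22727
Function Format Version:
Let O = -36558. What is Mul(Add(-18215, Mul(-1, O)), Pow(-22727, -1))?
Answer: Rational(-18343, 22727) ≈ -0.80710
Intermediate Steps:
Mul(Add(-18215, Mul(-1, O)), Pow(-22727, -1)) = Mul(Add(-18215, Mul(-1, -36558)), Pow(-22727, -1)) = Mul(Add(-18215, 36558), Rational(-1, 22727)) = Mul(18343, Rational(-1, 22727)) = Rational(-18343, 22727)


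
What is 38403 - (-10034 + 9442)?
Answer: 38995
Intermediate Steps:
38403 - (-10034 + 9442) = 38403 - 1*(-592) = 38403 + 592 = 38995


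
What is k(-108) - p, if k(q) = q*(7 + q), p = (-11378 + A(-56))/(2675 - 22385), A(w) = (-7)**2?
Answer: 214985351/19710 ≈ 10907.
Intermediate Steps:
A(w) = 49
p = 11329/19710 (p = (-11378 + 49)/(2675 - 22385) = -11329/(-19710) = -11329*(-1/19710) = 11329/19710 ≈ 0.57478)
k(-108) - p = -108*(7 - 108) - 1*11329/19710 = -108*(-101) - 11329/19710 = 10908 - 11329/19710 = 214985351/19710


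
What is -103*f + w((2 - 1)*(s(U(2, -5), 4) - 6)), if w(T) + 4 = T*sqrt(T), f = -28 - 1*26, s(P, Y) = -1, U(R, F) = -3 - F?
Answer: 5558 - 7*I*sqrt(7) ≈ 5558.0 - 18.52*I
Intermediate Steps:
f = -54 (f = -28 - 26 = -54)
w(T) = -4 + T**(3/2) (w(T) = -4 + T*sqrt(T) = -4 + T**(3/2))
-103*f + w((2 - 1)*(s(U(2, -5), 4) - 6)) = -103*(-54) + (-4 + ((2 - 1)*(-1 - 6))**(3/2)) = 5562 + (-4 + (1*(-7))**(3/2)) = 5562 + (-4 + (-7)**(3/2)) = 5562 + (-4 - 7*I*sqrt(7)) = 5558 - 7*I*sqrt(7)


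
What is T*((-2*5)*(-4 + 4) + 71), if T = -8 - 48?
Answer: -3976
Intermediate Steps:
T = -56
T*((-2*5)*(-4 + 4) + 71) = -56*((-2*5)*(-4 + 4) + 71) = -56*(-10*0 + 71) = -56*(0 + 71) = -56*71 = -3976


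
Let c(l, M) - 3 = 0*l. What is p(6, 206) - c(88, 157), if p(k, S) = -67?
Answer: -70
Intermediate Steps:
c(l, M) = 3 (c(l, M) = 3 + 0*l = 3 + 0 = 3)
p(6, 206) - c(88, 157) = -67 - 1*3 = -67 - 3 = -70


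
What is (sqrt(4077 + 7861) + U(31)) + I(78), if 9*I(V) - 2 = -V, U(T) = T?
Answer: 203/9 + sqrt(11938) ≈ 131.82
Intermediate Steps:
I(V) = 2/9 - V/9 (I(V) = 2/9 + (-V)/9 = 2/9 - V/9)
(sqrt(4077 + 7861) + U(31)) + I(78) = (sqrt(4077 + 7861) + 31) + (2/9 - 1/9*78) = (sqrt(11938) + 31) + (2/9 - 26/3) = (31 + sqrt(11938)) - 76/9 = 203/9 + sqrt(11938)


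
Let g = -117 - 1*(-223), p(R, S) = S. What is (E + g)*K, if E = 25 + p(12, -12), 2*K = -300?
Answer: -17850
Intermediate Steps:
K = -150 (K = (½)*(-300) = -150)
E = 13 (E = 25 - 12 = 13)
g = 106 (g = -117 + 223 = 106)
(E + g)*K = (13 + 106)*(-150) = 119*(-150) = -17850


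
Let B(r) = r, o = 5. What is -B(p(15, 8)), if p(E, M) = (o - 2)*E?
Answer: -45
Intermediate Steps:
p(E, M) = 3*E (p(E, M) = (5 - 2)*E = 3*E)
-B(p(15, 8)) = -3*15 = -1*45 = -45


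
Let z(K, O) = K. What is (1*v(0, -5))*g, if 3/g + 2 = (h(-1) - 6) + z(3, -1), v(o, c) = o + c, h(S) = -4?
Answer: 5/3 ≈ 1.6667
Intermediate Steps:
v(o, c) = c + o
g = -⅓ (g = 3/(-2 + ((-4 - 6) + 3)) = 3/(-2 + (-10 + 3)) = 3/(-2 - 7) = 3/(-9) = 3*(-⅑) = -⅓ ≈ -0.33333)
(1*v(0, -5))*g = (1*(-5 + 0))*(-⅓) = (1*(-5))*(-⅓) = -5*(-⅓) = 5/3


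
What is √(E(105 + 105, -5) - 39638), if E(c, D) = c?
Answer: 2*I*√9857 ≈ 198.56*I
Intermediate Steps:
√(E(105 + 105, -5) - 39638) = √((105 + 105) - 39638) = √(210 - 39638) = √(-39428) = 2*I*√9857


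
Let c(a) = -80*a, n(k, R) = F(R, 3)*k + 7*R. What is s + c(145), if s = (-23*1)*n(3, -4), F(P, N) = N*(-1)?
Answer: -10749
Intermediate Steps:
F(P, N) = -N
n(k, R) = -3*k + 7*R (n(k, R) = (-1*3)*k + 7*R = -3*k + 7*R)
s = 851 (s = (-23*1)*(-3*3 + 7*(-4)) = -23*(-9 - 28) = -23*(-37) = 851)
s + c(145) = 851 - 80*145 = 851 - 11600 = -10749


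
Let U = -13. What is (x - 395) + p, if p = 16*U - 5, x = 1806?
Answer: 1198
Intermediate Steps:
p = -213 (p = 16*(-13) - 5 = -208 - 5 = -213)
(x - 395) + p = (1806 - 395) - 213 = 1411 - 213 = 1198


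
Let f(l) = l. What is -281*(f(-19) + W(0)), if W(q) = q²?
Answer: 5339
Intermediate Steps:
-281*(f(-19) + W(0)) = -281*(-19 + 0²) = -281*(-19 + 0) = -281*(-19) = 5339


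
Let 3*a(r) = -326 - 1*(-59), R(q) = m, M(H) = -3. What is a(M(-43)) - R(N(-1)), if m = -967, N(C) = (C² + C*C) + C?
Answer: 878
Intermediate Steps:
N(C) = C + 2*C² (N(C) = (C² + C²) + C = 2*C² + C = C + 2*C²)
R(q) = -967
a(r) = -89 (a(r) = (-326 - 1*(-59))/3 = (-326 + 59)/3 = (⅓)*(-267) = -89)
a(M(-43)) - R(N(-1)) = -89 - 1*(-967) = -89 + 967 = 878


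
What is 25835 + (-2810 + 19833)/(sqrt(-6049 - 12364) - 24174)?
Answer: 15097580286313/584400689 - 17023*I*sqrt(18413)/584400689 ≈ 25834.0 - 0.0039526*I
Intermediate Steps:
25835 + (-2810 + 19833)/(sqrt(-6049 - 12364) - 24174) = 25835 + 17023/(sqrt(-18413) - 24174) = 25835 + 17023/(I*sqrt(18413) - 24174) = 25835 + 17023/(-24174 + I*sqrt(18413))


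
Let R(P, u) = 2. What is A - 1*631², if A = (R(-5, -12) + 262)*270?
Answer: -326881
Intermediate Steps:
A = 71280 (A = (2 + 262)*270 = 264*270 = 71280)
A - 1*631² = 71280 - 1*631² = 71280 - 1*398161 = 71280 - 398161 = -326881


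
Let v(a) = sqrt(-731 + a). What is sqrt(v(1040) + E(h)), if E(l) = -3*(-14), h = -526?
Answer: sqrt(42 + sqrt(309)) ≈ 7.7187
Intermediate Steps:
E(l) = 42
sqrt(v(1040) + E(h)) = sqrt(sqrt(-731 + 1040) + 42) = sqrt(sqrt(309) + 42) = sqrt(42 + sqrt(309))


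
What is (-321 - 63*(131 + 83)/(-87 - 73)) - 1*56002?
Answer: -4499099/80 ≈ -56239.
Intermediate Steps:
(-321 - 63*(131 + 83)/(-87 - 73)) - 1*56002 = (-321 - 13482/(-160)) - 56002 = (-321 - 13482*(-1)/160) - 56002 = (-321 - 63*(-107/80)) - 56002 = (-321 + 6741/80) - 56002 = -18939/80 - 56002 = -4499099/80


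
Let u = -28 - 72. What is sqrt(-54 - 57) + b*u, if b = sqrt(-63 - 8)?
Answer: I*(sqrt(111) - 100*sqrt(71)) ≈ -832.08*I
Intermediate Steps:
b = I*sqrt(71) (b = sqrt(-71) = I*sqrt(71) ≈ 8.4261*I)
u = -100
sqrt(-54 - 57) + b*u = sqrt(-54 - 57) + (I*sqrt(71))*(-100) = sqrt(-111) - 100*I*sqrt(71) = I*sqrt(111) - 100*I*sqrt(71)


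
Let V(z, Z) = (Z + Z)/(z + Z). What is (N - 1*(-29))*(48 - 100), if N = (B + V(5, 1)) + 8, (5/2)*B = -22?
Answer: -22256/15 ≈ -1483.7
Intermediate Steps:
B = -44/5 (B = (⅖)*(-22) = -44/5 ≈ -8.8000)
V(z, Z) = 2*Z/(Z + z) (V(z, Z) = (2*Z)/(Z + z) = 2*Z/(Z + z))
N = -7/15 (N = (-44/5 + 2*1/(1 + 5)) + 8 = (-44/5 + 2*1/6) + 8 = (-44/5 + 2*1*(⅙)) + 8 = (-44/5 + ⅓) + 8 = -127/15 + 8 = -7/15 ≈ -0.46667)
(N - 1*(-29))*(48 - 100) = (-7/15 - 1*(-29))*(48 - 100) = (-7/15 + 29)*(-52) = (428/15)*(-52) = -22256/15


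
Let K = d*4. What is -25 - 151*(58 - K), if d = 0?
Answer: -8783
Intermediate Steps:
K = 0 (K = 0*4 = 0)
-25 - 151*(58 - K) = -25 - 151*(58 - 1*0) = -25 - 151*(58 + 0) = -25 - 151*58 = -25 - 8758 = -8783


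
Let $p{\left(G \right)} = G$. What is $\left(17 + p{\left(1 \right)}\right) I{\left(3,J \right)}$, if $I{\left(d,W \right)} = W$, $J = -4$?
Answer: $-72$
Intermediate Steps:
$\left(17 + p{\left(1 \right)}\right) I{\left(3,J \right)} = \left(17 + 1\right) \left(-4\right) = 18 \left(-4\right) = -72$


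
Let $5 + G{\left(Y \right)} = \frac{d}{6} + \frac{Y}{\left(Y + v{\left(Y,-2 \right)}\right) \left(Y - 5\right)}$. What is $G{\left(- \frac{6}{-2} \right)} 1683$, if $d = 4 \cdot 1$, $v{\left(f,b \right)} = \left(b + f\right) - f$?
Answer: $- \frac{19635}{2} \approx -9817.5$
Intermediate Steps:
$v{\left(f,b \right)} = b$
$d = 4$
$G{\left(Y \right)} = - \frac{13}{3} + \frac{Y}{\left(-5 + Y\right) \left(-2 + Y\right)}$ ($G{\left(Y \right)} = -5 + \left(\frac{4}{6} + \frac{Y}{\left(Y - 2\right) \left(Y - 5\right)}\right) = -5 + \left(4 \cdot \frac{1}{6} + \frac{Y}{\left(-2 + Y\right) \left(-5 + Y\right)}\right) = -5 + \left(\frac{2}{3} + \frac{Y}{\left(-5 + Y\right) \left(-2 + Y\right)}\right) = - \frac{13}{3} + \frac{Y}{\left(-5 + Y\right) \left(-2 + Y\right)}$)
$G{\left(- \frac{6}{-2} \right)} 1683 = \frac{-130 - 13 \left(- \frac{6}{-2}\right)^{2} + 94 \left(- \frac{6}{-2}\right)}{3 \left(10 + \left(- \frac{6}{-2}\right)^{2} - 7 \left(- \frac{6}{-2}\right)\right)} 1683 = \frac{-130 - 13 \left(\left(-6\right) \left(- \frac{1}{2}\right)\right)^{2} + 94 \left(\left(-6\right) \left(- \frac{1}{2}\right)\right)}{3 \left(10 + \left(\left(-6\right) \left(- \frac{1}{2}\right)\right)^{2} - 7 \left(\left(-6\right) \left(- \frac{1}{2}\right)\right)\right)} 1683 = \frac{-130 - 13 \cdot 3^{2} + 94 \cdot 3}{3 \left(10 + 3^{2} - 21\right)} 1683 = \frac{-130 - 117 + 282}{3 \left(10 + 9 - 21\right)} 1683 = \frac{-130 - 117 + 282}{3 \left(-2\right)} 1683 = \frac{1}{3} \left(- \frac{1}{2}\right) 35 \cdot 1683 = \left(- \frac{35}{6}\right) 1683 = - \frac{19635}{2}$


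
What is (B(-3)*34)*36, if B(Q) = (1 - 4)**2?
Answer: 11016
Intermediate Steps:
B(Q) = 9 (B(Q) = (-3)**2 = 9)
(B(-3)*34)*36 = (9*34)*36 = 306*36 = 11016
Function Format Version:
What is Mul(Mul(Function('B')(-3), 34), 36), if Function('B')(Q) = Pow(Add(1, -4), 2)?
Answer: 11016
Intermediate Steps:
Function('B')(Q) = 9 (Function('B')(Q) = Pow(-3, 2) = 9)
Mul(Mul(Function('B')(-3), 34), 36) = Mul(Mul(9, 34), 36) = Mul(306, 36) = 11016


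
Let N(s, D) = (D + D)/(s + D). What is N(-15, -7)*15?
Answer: 105/11 ≈ 9.5455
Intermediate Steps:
N(s, D) = 2*D/(D + s) (N(s, D) = (2*D)/(D + s) = 2*D/(D + s))
N(-15, -7)*15 = (2*(-7)/(-7 - 15))*15 = (2*(-7)/(-22))*15 = (2*(-7)*(-1/22))*15 = (7/11)*15 = 105/11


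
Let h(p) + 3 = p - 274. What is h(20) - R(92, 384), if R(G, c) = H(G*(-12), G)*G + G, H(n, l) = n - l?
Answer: 109683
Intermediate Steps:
h(p) = -277 + p (h(p) = -3 + (p - 274) = -3 + (-274 + p) = -277 + p)
R(G, c) = G - 13*G² (R(G, c) = (G*(-12) - G)*G + G = (-12*G - G)*G + G = (-13*G)*G + G = -13*G² + G = G - 13*G²)
h(20) - R(92, 384) = (-277 + 20) - 92*(1 - 13*92) = -257 - 92*(1 - 1196) = -257 - 92*(-1195) = -257 - 1*(-109940) = -257 + 109940 = 109683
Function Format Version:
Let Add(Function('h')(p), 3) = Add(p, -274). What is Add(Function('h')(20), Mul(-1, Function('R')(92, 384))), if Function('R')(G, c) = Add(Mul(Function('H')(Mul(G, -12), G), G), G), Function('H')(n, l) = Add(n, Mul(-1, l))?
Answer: 109683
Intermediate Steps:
Function('h')(p) = Add(-277, p) (Function('h')(p) = Add(-3, Add(p, -274)) = Add(-3, Add(-274, p)) = Add(-277, p))
Function('R')(G, c) = Add(G, Mul(-13, Pow(G, 2))) (Function('R')(G, c) = Add(Mul(Add(Mul(G, -12), Mul(-1, G)), G), G) = Add(Mul(Add(Mul(-12, G), Mul(-1, G)), G), G) = Add(Mul(Mul(-13, G), G), G) = Add(Mul(-13, Pow(G, 2)), G) = Add(G, Mul(-13, Pow(G, 2))))
Add(Function('h')(20), Mul(-1, Function('R')(92, 384))) = Add(Add(-277, 20), Mul(-1, Mul(92, Add(1, Mul(-13, 92))))) = Add(-257, Mul(-1, Mul(92, Add(1, -1196)))) = Add(-257, Mul(-1, Mul(92, -1195))) = Add(-257, Mul(-1, -109940)) = Add(-257, 109940) = 109683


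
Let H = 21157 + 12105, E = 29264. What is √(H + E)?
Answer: √62526 ≈ 250.05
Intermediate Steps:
H = 33262
√(H + E) = √(33262 + 29264) = √62526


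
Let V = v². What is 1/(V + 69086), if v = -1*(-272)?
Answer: 1/143070 ≈ 6.9896e-6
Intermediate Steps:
v = 272
V = 73984 (V = 272² = 73984)
1/(V + 69086) = 1/(73984 + 69086) = 1/143070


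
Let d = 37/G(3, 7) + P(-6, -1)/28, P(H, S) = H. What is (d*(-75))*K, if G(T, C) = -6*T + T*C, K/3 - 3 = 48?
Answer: -1946925/14 ≈ -1.3907e+5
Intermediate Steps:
K = 153 (K = 9 + 3*48 = 9 + 144 = 153)
G(T, C) = -6*T + C*T
d = 509/42 (d = 37/((3*(-6 + 7))) - 6/28 = 37/((3*1)) - 6*1/28 = 37/3 - 3/14 = 509/42 ≈ 12.119)
(d*(-75))*K = ((509/42)*(-75))*153 = -12725/14*153 = -1946925/14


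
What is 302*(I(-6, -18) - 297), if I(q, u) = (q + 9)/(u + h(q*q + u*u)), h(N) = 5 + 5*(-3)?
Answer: -1256169/14 ≈ -89726.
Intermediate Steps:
h(N) = -10 (h(N) = 5 - 15 = -10)
I(q, u) = (9 + q)/(-10 + u) (I(q, u) = (q + 9)/(u - 10) = (9 + q)/(-10 + u))
302*(I(-6, -18) - 297) = 302*((9 - 6)/(-10 - 18) - 297) = 302*(3/(-28) - 297) = 302*(-1/28*3 - 297) = 302*(-3/28 - 297) = 302*(-8319/28) = -1256169/14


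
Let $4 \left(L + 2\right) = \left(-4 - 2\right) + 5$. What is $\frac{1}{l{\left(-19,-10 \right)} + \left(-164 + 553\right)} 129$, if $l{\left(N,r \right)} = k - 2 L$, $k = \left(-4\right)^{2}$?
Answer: $\frac{86}{273} \approx 0.31502$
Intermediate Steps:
$L = - \frac{9}{4}$ ($L = -2 + \frac{\left(-4 - 2\right) + 5}{4} = -2 + \frac{-6 + 5}{4} = -2 + \frac{1}{4} \left(-1\right) = -2 - \frac{1}{4} = - \frac{9}{4} \approx -2.25$)
$k = 16$
$l{\left(N,r \right)} = \frac{41}{2}$ ($l{\left(N,r \right)} = 16 - - \frac{9}{2} = 16 + \frac{9}{2} = \frac{41}{2}$)
$\frac{1}{l{\left(-19,-10 \right)} + \left(-164 + 553\right)} 129 = \frac{1}{\frac{41}{2} + \left(-164 + 553\right)} 129 = \frac{1}{\frac{41}{2} + 389} \cdot 129 = \frac{1}{\frac{819}{2}} \cdot 129 = \frac{2}{819} \cdot 129 = \frac{86}{273}$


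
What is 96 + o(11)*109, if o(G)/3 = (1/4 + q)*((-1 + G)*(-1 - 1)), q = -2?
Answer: 11541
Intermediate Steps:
o(G) = -21/2 + 21*G/2 (o(G) = 3*((1/4 - 2)*((-1 + G)*(-1 - 1))) = 3*((1/4 - 2)*((-1 + G)*(-2))) = 3*(-7*(2 - 2*G)/4) = 3*(-7/2 + 7*G/2) = -21/2 + 21*G/2)
96 + o(11)*109 = 96 + (-21/2 + (21/2)*11)*109 = 96 + (-21/2 + 231/2)*109 = 96 + 105*109 = 96 + 11445 = 11541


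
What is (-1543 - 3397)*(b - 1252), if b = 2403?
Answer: -5685940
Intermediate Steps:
(-1543 - 3397)*(b - 1252) = (-1543 - 3397)*(2403 - 1252) = -4940*1151 = -5685940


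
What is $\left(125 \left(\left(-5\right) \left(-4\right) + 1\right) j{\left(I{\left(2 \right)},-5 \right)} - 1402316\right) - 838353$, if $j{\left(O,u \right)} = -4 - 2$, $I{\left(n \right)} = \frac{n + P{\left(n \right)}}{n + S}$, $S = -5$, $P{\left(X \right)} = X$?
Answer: $-2256419$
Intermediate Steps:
$I{\left(n \right)} = \frac{2 n}{-5 + n}$ ($I{\left(n \right)} = \frac{n + n}{n - 5} = \frac{2 n}{-5 + n}$)
$j{\left(O,u \right)} = -6$ ($j{\left(O,u \right)} = -4 - 2 = -6$)
$\left(125 \left(\left(-5\right) \left(-4\right) + 1\right) j{\left(I{\left(2 \right)},-5 \right)} - 1402316\right) - 838353 = \left(125 \left(\left(-5\right) \left(-4\right) + 1\right) \left(-6\right) - 1402316\right) - 838353 = \left(125 \left(20 + 1\right) \left(-6\right) - 1402316\right) - 838353 = \left(125 \cdot 21 \left(-6\right) - 1402316\right) - 838353 = \left(2625 \left(-6\right) - 1402316\right) - 838353 = \left(-15750 - 1402316\right) - 838353 = -1418066 - 838353 = -2256419$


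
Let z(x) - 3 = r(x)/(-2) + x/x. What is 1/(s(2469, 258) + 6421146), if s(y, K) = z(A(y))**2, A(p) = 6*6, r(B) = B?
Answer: 1/6421342 ≈ 1.5573e-7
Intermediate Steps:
A(p) = 36
z(x) = 4 - x/2 (z(x) = 3 + (x/(-2) + x/x) = 3 + (x*(-1/2) + 1) = 3 + (-x/2 + 1) = 3 + (1 - x/2) = 4 - x/2)
s(y, K) = 196 (s(y, K) = (4 - 1/2*36)**2 = (4 - 18)**2 = (-14)**2 = 196)
1/(s(2469, 258) + 6421146) = 1/(196 + 6421146) = 1/6421342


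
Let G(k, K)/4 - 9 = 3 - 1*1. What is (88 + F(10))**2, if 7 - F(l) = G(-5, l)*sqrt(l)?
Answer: 28385 - 8360*sqrt(10) ≈ 1948.4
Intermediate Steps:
G(k, K) = 44 (G(k, K) = 36 + 4*(3 - 1*1) = 36 + 4*(3 - 1) = 36 + 4*2 = 36 + 8 = 44)
F(l) = 7 - 44*sqrt(l)
(88 + F(10))**2 = (88 + (7 - 44*sqrt(10)))**2 = (95 - 44*sqrt(10))**2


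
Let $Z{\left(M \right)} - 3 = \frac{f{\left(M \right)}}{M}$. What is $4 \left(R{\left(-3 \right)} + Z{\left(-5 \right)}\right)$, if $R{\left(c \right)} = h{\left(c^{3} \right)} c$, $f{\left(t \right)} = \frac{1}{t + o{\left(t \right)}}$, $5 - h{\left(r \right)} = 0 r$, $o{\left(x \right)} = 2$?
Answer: $- \frac{716}{15} \approx -47.733$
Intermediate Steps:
$h{\left(r \right)} = 5$ ($h{\left(r \right)} = 5 - 0 r = 5 - 0 = 5 + 0 = 5$)
$f{\left(t \right)} = \frac{1}{2 + t}$ ($f{\left(t \right)} = \frac{1}{t + 2} = \frac{1}{2 + t}$)
$Z{\left(M \right)} = 3 + \frac{1}{M \left(2 + M\right)}$ ($Z{\left(M \right)} = 3 + \frac{1}{\left(2 + M\right) M} = 3 + \frac{1}{M \left(2 + M\right)}$)
$R{\left(c \right)} = 5 c$
$4 \left(R{\left(-3 \right)} + Z{\left(-5 \right)}\right) = 4 \left(5 \left(-3\right) + \left(3 + \frac{1}{\left(-5\right) \left(2 - 5\right)}\right)\right) = 4 \left(-15 + \left(3 - \frac{1}{5 \left(-3\right)}\right)\right) = 4 \left(-15 + \left(3 - - \frac{1}{15}\right)\right) = 4 \left(-15 + \left(3 + \frac{1}{15}\right)\right) = 4 \left(-15 + \frac{46}{15}\right) = 4 \left(- \frac{179}{15}\right) = - \frac{716}{15}$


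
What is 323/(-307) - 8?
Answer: -2779/307 ≈ -9.0521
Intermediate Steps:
323/(-307) - 8 = 323*(-1/307) - 8 = -323/307 - 8 = -2779/307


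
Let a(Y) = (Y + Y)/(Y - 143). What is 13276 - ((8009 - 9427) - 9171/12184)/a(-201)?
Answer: 8871479465/612246 ≈ 14490.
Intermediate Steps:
a(Y) = 2*Y/(-143 + Y) (a(Y) = (2*Y)/(-143 + Y) = 2*Y/(-143 + Y))
13276 - ((8009 - 9427) - 9171/12184)/a(-201) = 13276 - ((8009 - 9427) - 9171/12184)/(2*(-201)/(-143 - 201)) = 13276 - (-1418 - 9171*1/12184)/(2*(-201)/(-344)) = 13276 - (-1418 - 9171/12184)/(2*(-201)*(-1/344)) = 13276 - (-17286083)/(12184*201/172) = 13276 - (-17286083)*172/(12184*201) = 13276 - 1*(-743301569/612246) = 13276 + 743301569/612246 = 8871479465/612246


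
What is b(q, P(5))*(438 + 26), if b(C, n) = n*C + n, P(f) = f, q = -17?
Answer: -37120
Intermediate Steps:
b(C, n) = n + C*n (b(C, n) = C*n + n = n + C*n)
b(q, P(5))*(438 + 26) = (5*(1 - 17))*(438 + 26) = (5*(-16))*464 = -80*464 = -37120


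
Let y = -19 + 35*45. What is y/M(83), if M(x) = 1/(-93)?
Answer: -144708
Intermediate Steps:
y = 1556 (y = -19 + 1575 = 1556)
M(x) = -1/93
y/M(83) = 1556/(-1/93) = 1556*(-93) = -144708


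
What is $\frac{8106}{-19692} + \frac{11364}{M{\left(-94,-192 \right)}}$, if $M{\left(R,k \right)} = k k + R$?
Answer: $- \frac{6189811}{60339570} \approx -0.10258$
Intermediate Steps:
$M{\left(R,k \right)} = R + k^{2}$ ($M{\left(R,k \right)} = k^{2} + R = R + k^{2}$)
$\frac{8106}{-19692} + \frac{11364}{M{\left(-94,-192 \right)}} = \frac{8106}{-19692} + \frac{11364}{-94 + \left(-192\right)^{2}} = 8106 \left(- \frac{1}{19692}\right) + \frac{11364}{-94 + 36864} = - \frac{1351}{3282} + \frac{11364}{36770} = - \frac{1351}{3282} + 11364 \cdot \frac{1}{36770} = - \frac{1351}{3282} + \frac{5682}{18385} = - \frac{6189811}{60339570}$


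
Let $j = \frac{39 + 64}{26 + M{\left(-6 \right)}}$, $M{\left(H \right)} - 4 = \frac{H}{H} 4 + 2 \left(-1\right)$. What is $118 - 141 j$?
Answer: $- \frac{10747}{32} \approx -335.84$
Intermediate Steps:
$M{\left(H \right)} = 6$ ($M{\left(H \right)} = 4 + \left(\frac{H}{H} 4 + 2 \left(-1\right)\right) = 4 + \left(1 \cdot 4 - 2\right) = 4 + \left(4 - 2\right) = 4 + 2 = 6$)
$j = \frac{103}{32}$ ($j = \frac{39 + 64}{26 + 6} = \frac{103}{32} \approx 3.2188$)
$118 - 141 j = 118 - \frac{14523}{32} = - \frac{10747}{32}$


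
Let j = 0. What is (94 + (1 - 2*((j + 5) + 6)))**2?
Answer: 5329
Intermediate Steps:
(94 + (1 - 2*((j + 5) + 6)))**2 = (94 + (1 - 2*((0 + 5) + 6)))**2 = (94 + (1 - 2*(5 + 6)))**2 = (94 + (1 - 2*11))**2 = (94 + (1 - 22))**2 = (94 - 21)**2 = 73**2 = 5329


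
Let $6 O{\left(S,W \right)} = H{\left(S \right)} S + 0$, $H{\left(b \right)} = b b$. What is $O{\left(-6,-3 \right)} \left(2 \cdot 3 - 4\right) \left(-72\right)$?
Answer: $5184$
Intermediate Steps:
$H{\left(b \right)} = b^{2}$
$O{\left(S,W \right)} = \frac{S^{3}}{6}$ ($O{\left(S,W \right)} = \frac{S^{2} S + 0}{6} = \frac{S^{3} + 0}{6} = \frac{S^{3}}{6}$)
$O{\left(-6,-3 \right)} \left(2 \cdot 3 - 4\right) \left(-72\right) = \frac{\left(-6\right)^{3}}{6} \left(2 \cdot 3 - 4\right) \left(-72\right) = \frac{1}{6} \left(-216\right) \left(6 - 4\right) \left(-72\right) = \left(-36\right) 2 \left(-72\right) = \left(-72\right) \left(-72\right) = 5184$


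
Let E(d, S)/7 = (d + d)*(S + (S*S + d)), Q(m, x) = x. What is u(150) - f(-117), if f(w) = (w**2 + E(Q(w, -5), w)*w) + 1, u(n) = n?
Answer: -111127270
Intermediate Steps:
E(d, S) = 14*d*(S + d + S**2) (E(d, S) = 7*((d + d)*(S + (S*S + d))) = 7*((2*d)*(S + (S**2 + d))) = 7*((2*d)*(S + (d + S**2))) = 7*((2*d)*(S + d + S**2)) = 7*(2*d*(S + d + S**2)) = 14*d*(S + d + S**2))
f(w) = 1 + w**2 + w*(350 - 70*w - 70*w**2) (f(w) = (w**2 + (14*(-5)*(w - 5 + w**2))*w) + 1 = (w**2 + (14*(-5)*(-5 + w + w**2))*w) + 1 = (w**2 + (350 - 70*w - 70*w**2)*w) + 1 = (w**2 + w*(350 - 70*w - 70*w**2)) + 1 = 1 + w**2 + w*(350 - 70*w - 70*w**2))
u(150) - f(-117) = 150 - (1 + (-117)**2 - 70*(-117)*(-5 - 117 + (-117)**2)) = 150 - (1 + 13689 - 70*(-117)*(-5 - 117 + 13689)) = 150 - (1 + 13689 - 70*(-117)*13567) = 150 - (1 + 13689 + 111113730) = 150 - 1*111127420 = 150 - 111127420 = -111127270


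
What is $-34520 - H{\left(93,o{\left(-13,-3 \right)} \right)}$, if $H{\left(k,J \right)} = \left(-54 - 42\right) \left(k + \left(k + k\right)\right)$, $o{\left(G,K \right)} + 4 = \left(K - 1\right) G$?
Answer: $-7736$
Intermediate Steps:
$o{\left(G,K \right)} = -4 + G \left(-1 + K\right)$ ($o{\left(G,K \right)} = -4 + \left(K - 1\right) G = -4 + \left(-1 + K\right) G = -4 + G \left(-1 + K\right)$)
$H{\left(k,J \right)} = - 288 k$ ($H{\left(k,J \right)} = - 96 \left(k + 2 k\right) = - 96 \cdot 3 k = - 288 k$)
$-34520 - H{\left(93,o{\left(-13,-3 \right)} \right)} = -34520 - \left(-288\right) 93 = -34520 - -26784 = -34520 + 26784 = -7736$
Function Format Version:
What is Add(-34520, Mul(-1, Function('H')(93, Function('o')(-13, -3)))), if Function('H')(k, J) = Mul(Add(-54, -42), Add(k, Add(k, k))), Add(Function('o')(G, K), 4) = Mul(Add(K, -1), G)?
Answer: -7736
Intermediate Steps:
Function('o')(G, K) = Add(-4, Mul(G, Add(-1, K))) (Function('o')(G, K) = Add(-4, Mul(Add(K, -1), G)) = Add(-4, Mul(Add(-1, K), G)) = Add(-4, Mul(G, Add(-1, K))))
Function('H')(k, J) = Mul(-288, k) (Function('H')(k, J) = Mul(-96, Add(k, Mul(2, k))) = Mul(-96, Mul(3, k)) = Mul(-288, k))
Add(-34520, Mul(-1, Function('H')(93, Function('o')(-13, -3)))) = Add(-34520, Mul(-1, Mul(-288, 93))) = Add(-34520, Mul(-1, -26784)) = Add(-34520, 26784) = -7736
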